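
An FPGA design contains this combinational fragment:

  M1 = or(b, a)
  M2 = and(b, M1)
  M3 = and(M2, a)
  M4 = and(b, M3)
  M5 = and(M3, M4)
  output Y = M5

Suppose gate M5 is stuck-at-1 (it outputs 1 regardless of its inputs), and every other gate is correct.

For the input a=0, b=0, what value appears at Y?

Propagate with M5 forced: M1=0, M2=0, M3=0, M4=0, M5=1 [stuck-at-1].
So Y = 1. (Without the fault it would be 0.)

1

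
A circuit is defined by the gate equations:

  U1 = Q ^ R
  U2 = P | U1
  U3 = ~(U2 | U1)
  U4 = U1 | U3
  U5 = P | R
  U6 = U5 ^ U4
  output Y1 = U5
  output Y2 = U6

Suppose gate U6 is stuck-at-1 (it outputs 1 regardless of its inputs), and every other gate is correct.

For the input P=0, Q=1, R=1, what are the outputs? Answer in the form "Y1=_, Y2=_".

Propagate with U6 forced: U1=0, U2=0, U3=1, U4=1, U5=1, U6=1 [stuck-at-1].
So the outputs are Y1=1, Y2=1. (Without the fault they would be Y1=1, Y2=0.)

Y1=1, Y2=1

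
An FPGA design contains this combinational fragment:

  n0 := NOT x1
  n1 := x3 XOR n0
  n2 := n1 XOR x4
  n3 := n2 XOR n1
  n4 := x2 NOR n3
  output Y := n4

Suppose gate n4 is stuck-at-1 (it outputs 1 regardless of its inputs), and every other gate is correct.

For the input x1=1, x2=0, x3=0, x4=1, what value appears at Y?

Propagate with n4 forced: n0=0, n1=0, n2=1, n3=1, n4=1 [stuck-at-1].
So Y = 1. (Without the fault it would be 0.)

1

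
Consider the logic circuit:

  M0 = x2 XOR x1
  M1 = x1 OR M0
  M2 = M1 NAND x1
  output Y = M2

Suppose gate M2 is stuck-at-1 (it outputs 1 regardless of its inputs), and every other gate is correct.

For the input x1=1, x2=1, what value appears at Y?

Propagate with M2 forced: M0=0, M1=1, M2=1 [stuck-at-1].
So Y = 1. (Without the fault it would be 0.)

1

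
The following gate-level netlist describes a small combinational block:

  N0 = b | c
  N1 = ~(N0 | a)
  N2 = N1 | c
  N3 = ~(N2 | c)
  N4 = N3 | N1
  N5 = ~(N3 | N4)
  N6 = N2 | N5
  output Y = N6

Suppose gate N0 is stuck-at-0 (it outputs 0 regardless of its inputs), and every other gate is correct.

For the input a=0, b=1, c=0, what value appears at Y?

1

Propagate with N0 forced: N0=0 [stuck-at-0], N1=1, N2=1, N3=0, N4=1, N5=0, N6=1.
So Y = 1. (Without the fault it would be 0.)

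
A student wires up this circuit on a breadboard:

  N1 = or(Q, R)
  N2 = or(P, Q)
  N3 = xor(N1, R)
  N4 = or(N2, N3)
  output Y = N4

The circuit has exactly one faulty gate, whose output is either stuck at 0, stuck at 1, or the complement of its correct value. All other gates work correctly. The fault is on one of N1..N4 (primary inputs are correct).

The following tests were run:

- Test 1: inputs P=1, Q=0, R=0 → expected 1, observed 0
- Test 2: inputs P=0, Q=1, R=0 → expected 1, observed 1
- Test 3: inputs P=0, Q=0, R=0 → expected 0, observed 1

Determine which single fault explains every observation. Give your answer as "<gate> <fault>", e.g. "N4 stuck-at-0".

Fault-free values for test 1 (P=1, Q=0, R=0): N1=0, N2=1, N3=0, N4=1, giving Y=1. Observed 0.
Test 1: faults giving observed 0 are {N2 stuck-at-0, N2 inverted output, N4 stuck-at-0, N4 inverted output}.
Test 2 (P=0, Q=1, R=0): fault-free N1=1, N2=1, N3=1, N4=1 → 1; observed 1. Eliminates N4 stuck-at-0, N4 inverted output.
Test 3 (P=0, Q=0, R=0): fault-free N1=0, N2=0, N3=0, N4=0 → 0; observed 1. Eliminates N2 stuck-at-0.
Only N2 inverted output is consistent with every test.

N2 inverted output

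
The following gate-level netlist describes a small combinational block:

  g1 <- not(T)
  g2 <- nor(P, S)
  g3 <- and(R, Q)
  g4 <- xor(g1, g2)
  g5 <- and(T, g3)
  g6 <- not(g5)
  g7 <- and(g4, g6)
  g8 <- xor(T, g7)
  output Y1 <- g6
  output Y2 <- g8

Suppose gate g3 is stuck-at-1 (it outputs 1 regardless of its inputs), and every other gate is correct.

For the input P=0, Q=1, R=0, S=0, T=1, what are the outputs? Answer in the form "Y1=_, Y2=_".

Propagate with g3 forced: g1=0, g2=1, g3=1 [stuck-at-1], g4=1, g5=1, g6=0, g7=0, g8=1.
So the outputs are Y1=0, Y2=1. (Without the fault they would be Y1=1, Y2=0.)

Y1=0, Y2=1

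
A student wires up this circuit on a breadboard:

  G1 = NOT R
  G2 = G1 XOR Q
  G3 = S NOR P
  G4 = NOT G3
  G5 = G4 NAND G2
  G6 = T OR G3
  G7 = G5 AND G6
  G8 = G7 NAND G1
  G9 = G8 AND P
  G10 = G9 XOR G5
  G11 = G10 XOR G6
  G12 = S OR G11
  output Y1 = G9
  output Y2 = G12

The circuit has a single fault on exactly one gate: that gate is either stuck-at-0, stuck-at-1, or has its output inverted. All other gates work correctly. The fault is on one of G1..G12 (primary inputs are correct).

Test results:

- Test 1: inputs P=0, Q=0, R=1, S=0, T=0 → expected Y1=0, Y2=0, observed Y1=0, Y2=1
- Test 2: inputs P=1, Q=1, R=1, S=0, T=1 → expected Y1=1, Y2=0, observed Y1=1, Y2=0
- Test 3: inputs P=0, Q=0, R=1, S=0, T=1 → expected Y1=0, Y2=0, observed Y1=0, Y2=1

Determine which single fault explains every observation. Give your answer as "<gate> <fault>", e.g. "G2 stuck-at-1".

G5 stuck-at-0

Fault-free values for test 1 (P=0, Q=0, R=1, S=0, T=0): G1=0, G2=0, G3=1, G4=0, G5=1, G6=1, G7=1, G8=1, G9=0, G10=1, G11=0, G12=0, giving Y1=0, Y2=0. Observed Y1=0, Y2=1.
Test 1: faults giving observed Y1=0, Y2=1 are {G3 stuck-at-0, G3 inverted output, G5 stuck-at-0, G5 inverted output, G6 stuck-at-0, G6 inverted output, G10 stuck-at-0, G10 inverted output, G11 stuck-at-1, G11 inverted output, G12 stuck-at-1, G12 inverted output}.
Test 2 (P=1, Q=1, R=1, S=0, T=1): fault-free G1=0, G2=1, G3=0, G4=1, G5=0, G6=1, G7=0, G8=1, G9=1, G10=1, G11=0, G12=0 → Y1=1, Y2=0; observed Y1=1, Y2=0. Eliminates G3 inverted output, G5 inverted output, G6 stuck-at-0, G6 inverted output, G10 stuck-at-0, G10 inverted output, G11 stuck-at-1, G11 inverted output, G12 stuck-at-1, G12 inverted output.
Test 3 (P=0, Q=0, R=1, S=0, T=1): fault-free G1=0, G2=0, G3=1, G4=0, G5=1, G6=1, G7=1, G8=1, G9=0, G10=1, G11=0, G12=0 → Y1=0, Y2=0; observed Y1=0, Y2=1. Eliminates G3 stuck-at-0.
Only G5 stuck-at-0 is consistent with every test.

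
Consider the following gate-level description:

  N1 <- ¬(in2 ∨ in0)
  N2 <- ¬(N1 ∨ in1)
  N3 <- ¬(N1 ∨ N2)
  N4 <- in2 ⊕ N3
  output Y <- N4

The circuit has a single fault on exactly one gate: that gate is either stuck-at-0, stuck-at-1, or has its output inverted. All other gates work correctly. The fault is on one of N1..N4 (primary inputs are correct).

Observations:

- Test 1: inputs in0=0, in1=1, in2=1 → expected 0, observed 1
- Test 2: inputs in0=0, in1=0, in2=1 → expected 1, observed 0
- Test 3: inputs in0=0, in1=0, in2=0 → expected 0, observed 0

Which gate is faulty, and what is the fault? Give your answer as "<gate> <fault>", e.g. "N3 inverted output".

N2 inverted output

Fault-free values for test 1 (in0=0, in1=1, in2=1): N1=0, N2=0, N3=1, N4=0, giving Y=0. Observed 1.
Test 1: faults giving observed 1 are {N1 stuck-at-1, N1 inverted output, N2 stuck-at-1, N2 inverted output, N3 stuck-at-0, N3 inverted output, N4 stuck-at-1, N4 inverted output}.
Test 2 (in0=0, in1=0, in2=1): fault-free N1=0, N2=1, N3=0, N4=1 → 1; observed 0. Eliminates N1 stuck-at-1, N1 inverted output, N2 stuck-at-1, N3 stuck-at-0, N4 stuck-at-1.
Test 3 (in0=0, in1=0, in2=0): fault-free N1=1, N2=0, N3=0, N4=0 → 0; observed 0. Eliminates N3 inverted output, N4 inverted output.
Only N2 inverted output is consistent with every test.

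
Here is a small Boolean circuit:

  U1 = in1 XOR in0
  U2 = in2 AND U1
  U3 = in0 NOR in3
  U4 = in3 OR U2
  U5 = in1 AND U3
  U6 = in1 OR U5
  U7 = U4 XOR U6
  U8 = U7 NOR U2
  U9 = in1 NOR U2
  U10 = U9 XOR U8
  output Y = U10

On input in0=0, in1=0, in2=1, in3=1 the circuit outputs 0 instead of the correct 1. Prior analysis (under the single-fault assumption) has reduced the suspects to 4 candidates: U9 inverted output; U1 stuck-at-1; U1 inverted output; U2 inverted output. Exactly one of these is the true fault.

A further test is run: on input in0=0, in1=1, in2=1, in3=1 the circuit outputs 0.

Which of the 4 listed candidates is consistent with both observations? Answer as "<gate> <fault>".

U1 stuck-at-1

Evaluate each candidate on input in0=0, in1=1, in2=1, in3=1:
  U9 inverted output: U1=1, U2=1, U3=0, U4=1, U5=0, U6=1, U7=0, U8=0, U9=1 [inverted output], U10=1 → 1 — eliminated
  U1 stuck-at-1: U1=1 [stuck-at-1], U2=1, U3=0, U4=1, U5=0, U6=1, U7=0, U8=0, U9=0, U10=0 → 0 — matches
  U1 inverted output: U1=0 [inverted output], U2=0, U3=0, U4=1, U5=0, U6=1, U7=0, U8=1, U9=0, U10=1 → 1 — eliminated
  U2 inverted output: U1=1, U2=0 [inverted output], U3=0, U4=1, U5=0, U6=1, U7=0, U8=1, U9=0, U10=1 → 1 — eliminated
Only U1 stuck-at-1 reproduces the observed 0.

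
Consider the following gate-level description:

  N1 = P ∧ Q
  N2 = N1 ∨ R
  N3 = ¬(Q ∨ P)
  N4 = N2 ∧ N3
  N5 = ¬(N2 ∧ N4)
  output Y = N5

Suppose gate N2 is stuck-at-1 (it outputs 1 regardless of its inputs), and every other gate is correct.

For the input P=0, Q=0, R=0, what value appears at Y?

Propagate with N2 forced: N1=0, N2=1 [stuck-at-1], N3=1, N4=1, N5=0.
So Y = 0. (Without the fault it would be 1.)

0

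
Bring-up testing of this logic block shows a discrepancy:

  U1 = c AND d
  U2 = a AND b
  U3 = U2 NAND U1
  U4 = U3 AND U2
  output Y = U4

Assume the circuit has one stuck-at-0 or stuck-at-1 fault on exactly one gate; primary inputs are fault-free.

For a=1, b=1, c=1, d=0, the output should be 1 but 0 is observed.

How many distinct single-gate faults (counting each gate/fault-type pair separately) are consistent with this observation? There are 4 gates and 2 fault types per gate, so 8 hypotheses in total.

Fault-free: U1=0, U2=1, U3=1, U4=1 → 1. Observed 0.
  U1 stuck-at-0: output 1 ✗
  U1 stuck-at-1: output 0 ✓
  U2 stuck-at-0: output 0 ✓
  U2 stuck-at-1: output 1 ✗
  U3 stuck-at-0: output 0 ✓
  U3 stuck-at-1: output 1 ✗
  U4 stuck-at-0: output 0 ✓
  U4 stuck-at-1: output 1 ✗
Consistent faults: {U1 stuck-at-1, U2 stuck-at-0, U3 stuck-at-0, U4 stuck-at-0} — 4 in all.

4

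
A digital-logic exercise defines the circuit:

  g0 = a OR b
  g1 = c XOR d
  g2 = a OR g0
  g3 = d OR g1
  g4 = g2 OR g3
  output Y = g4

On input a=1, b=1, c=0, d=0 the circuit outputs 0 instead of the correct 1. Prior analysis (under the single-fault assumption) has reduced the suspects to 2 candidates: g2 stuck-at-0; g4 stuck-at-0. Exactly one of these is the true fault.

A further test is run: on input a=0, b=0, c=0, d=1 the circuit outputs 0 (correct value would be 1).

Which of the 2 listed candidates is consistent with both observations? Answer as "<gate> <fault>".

Evaluate each candidate on input a=0, b=0, c=0, d=1:
  g2 stuck-at-0: g0=0, g1=1, g2=0 [stuck-at-0], g3=1, g4=1 → 1 — eliminated
  g4 stuck-at-0: g0=0, g1=1, g2=0, g3=1, g4=0 [stuck-at-0] → 0 — matches
Only g4 stuck-at-0 reproduces the observed 0.

g4 stuck-at-0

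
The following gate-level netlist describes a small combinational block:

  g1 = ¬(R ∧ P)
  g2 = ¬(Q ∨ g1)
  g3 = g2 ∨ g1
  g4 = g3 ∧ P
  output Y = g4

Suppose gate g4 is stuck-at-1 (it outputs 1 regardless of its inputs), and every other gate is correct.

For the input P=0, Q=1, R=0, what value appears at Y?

1

Propagate with g4 forced: g1=1, g2=0, g3=1, g4=1 [stuck-at-1].
So Y = 1. (Without the fault it would be 0.)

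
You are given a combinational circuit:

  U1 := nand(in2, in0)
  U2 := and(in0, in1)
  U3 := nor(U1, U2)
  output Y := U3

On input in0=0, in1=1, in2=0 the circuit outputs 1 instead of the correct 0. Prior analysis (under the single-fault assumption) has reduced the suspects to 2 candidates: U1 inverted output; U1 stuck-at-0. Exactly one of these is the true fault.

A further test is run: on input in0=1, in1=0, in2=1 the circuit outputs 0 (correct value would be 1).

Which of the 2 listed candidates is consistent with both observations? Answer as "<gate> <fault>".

Evaluate each candidate on input in0=1, in1=0, in2=1:
  U1 inverted output: U1=1 [inverted output], U2=0, U3=0 → 0 — matches
  U1 stuck-at-0: U1=0 [stuck-at-0], U2=0, U3=1 → 1 — eliminated
Only U1 inverted output reproduces the observed 0.

U1 inverted output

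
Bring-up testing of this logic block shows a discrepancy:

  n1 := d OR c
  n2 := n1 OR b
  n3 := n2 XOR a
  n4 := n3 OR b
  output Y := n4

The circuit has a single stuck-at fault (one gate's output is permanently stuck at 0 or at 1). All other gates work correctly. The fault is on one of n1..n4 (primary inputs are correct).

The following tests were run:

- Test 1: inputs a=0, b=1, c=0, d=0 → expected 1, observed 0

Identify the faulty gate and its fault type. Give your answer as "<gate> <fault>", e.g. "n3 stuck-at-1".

Fault-free values for test 1 (a=0, b=1, c=0, d=0): n1=0, n2=1, n3=1, n4=1, giving Y=1. Observed 0.
Test 1: faults giving observed 0 are {n4 stuck-at-0}.
Only n4 stuck-at-0 is consistent with every test.

n4 stuck-at-0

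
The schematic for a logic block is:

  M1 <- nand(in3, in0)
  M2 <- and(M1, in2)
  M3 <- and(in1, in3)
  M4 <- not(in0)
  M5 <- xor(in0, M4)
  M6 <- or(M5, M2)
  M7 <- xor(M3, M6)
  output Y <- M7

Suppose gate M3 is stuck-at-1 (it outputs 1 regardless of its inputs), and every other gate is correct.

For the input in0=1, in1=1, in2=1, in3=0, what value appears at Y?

Propagate with M3 forced: M1=1, M2=1, M3=1 [stuck-at-1], M4=0, M5=1, M6=1, M7=0.
So Y = 0. (Without the fault it would be 1.)

0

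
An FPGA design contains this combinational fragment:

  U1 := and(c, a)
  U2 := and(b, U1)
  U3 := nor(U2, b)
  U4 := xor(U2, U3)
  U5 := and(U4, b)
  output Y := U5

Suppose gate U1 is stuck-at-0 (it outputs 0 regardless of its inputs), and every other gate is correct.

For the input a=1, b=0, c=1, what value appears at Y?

0

Propagate with U1 forced: U1=0 [stuck-at-0], U2=0, U3=1, U4=1, U5=0.
So Y = 0. (Same as the fault-free value — the fault is masked on this input.)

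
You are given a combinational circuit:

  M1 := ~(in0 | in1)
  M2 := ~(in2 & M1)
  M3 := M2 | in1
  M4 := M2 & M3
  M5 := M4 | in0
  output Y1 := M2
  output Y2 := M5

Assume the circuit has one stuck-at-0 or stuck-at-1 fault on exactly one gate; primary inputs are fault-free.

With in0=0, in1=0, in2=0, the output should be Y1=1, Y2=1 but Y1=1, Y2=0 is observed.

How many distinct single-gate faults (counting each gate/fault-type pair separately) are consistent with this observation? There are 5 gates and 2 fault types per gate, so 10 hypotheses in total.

3

Fault-free: M1=1, M2=1, M3=1, M4=1, M5=1 → Y1=1, Y2=1. Observed Y1=1, Y2=0.
  M1 stuck-at-0: output Y1=1, Y2=1 ✗
  M1 stuck-at-1: output Y1=1, Y2=1 ✗
  M2 stuck-at-0: output Y1=0, Y2=0 ✗
  M2 stuck-at-1: output Y1=1, Y2=1 ✗
  M3 stuck-at-0: output Y1=1, Y2=0 ✓
  M3 stuck-at-1: output Y1=1, Y2=1 ✗
  M4 stuck-at-0: output Y1=1, Y2=0 ✓
  M4 stuck-at-1: output Y1=1, Y2=1 ✗
  M5 stuck-at-0: output Y1=1, Y2=0 ✓
  M5 stuck-at-1: output Y1=1, Y2=1 ✗
Consistent faults: {M3 stuck-at-0, M4 stuck-at-0, M5 stuck-at-0} — 3 in all.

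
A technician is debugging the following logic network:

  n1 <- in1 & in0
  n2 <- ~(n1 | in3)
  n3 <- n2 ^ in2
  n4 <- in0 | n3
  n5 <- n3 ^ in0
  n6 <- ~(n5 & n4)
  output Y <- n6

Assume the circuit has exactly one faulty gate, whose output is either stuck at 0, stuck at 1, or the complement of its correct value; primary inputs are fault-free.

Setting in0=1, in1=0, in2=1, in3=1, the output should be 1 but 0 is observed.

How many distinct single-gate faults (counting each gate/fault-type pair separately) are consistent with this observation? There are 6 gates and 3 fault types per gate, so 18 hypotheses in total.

Fault-free: n1=0, n2=0, n3=1, n4=1, n5=0, n6=1 → 1. Observed 0.
  n1: none of the 3 fault types match ✗
  n2: stuck-at-1, inverted output ✓; others ✗
  n3: stuck-at-0, inverted output ✓; others ✗
  n4: none of the 3 fault types match ✗
  n5: stuck-at-1, inverted output ✓; others ✗
  n6: stuck-at-0, inverted output ✓; others ✗
Consistent faults: {n2 stuck-at-1, n2 inverted output, n3 stuck-at-0, n3 inverted output, n5 stuck-at-1, n5 inverted output, n6 stuck-at-0, n6 inverted output} — 8 in all.

8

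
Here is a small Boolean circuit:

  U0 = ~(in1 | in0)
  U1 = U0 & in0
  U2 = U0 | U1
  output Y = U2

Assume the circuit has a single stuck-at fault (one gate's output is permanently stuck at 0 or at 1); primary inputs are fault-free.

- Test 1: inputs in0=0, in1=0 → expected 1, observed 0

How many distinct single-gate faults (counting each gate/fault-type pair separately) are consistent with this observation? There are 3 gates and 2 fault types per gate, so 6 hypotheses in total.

Fault-free: U0=1, U1=0, U2=1 → 1. Observed 0.
  U0 stuck-at-0: output 0 ✓
  U0 stuck-at-1: output 1 ✗
  U1 stuck-at-0: output 1 ✗
  U1 stuck-at-1: output 1 ✗
  U2 stuck-at-0: output 0 ✓
  U2 stuck-at-1: output 1 ✗
Consistent faults: {U0 stuck-at-0, U2 stuck-at-0} — 2 in all.

2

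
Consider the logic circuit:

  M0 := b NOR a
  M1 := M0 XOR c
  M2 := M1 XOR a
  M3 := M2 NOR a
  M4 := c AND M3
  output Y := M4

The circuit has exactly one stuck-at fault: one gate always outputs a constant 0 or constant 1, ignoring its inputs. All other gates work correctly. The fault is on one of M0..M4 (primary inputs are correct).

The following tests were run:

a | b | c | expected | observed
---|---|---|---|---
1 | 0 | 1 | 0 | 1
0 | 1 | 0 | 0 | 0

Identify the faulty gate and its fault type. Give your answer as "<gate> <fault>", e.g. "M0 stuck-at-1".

Fault-free values for test 1 (a=1, b=0, c=1): M0=0, M1=1, M2=0, M3=0, M4=0, giving Y=0. Observed 1.
Test 1: faults giving observed 1 are {M3 stuck-at-1, M4 stuck-at-1}.
Test 2 (a=0, b=1, c=0): fault-free M0=0, M1=0, M2=0, M3=1, M4=0 → 0; observed 0. Eliminates M4 stuck-at-1.
Only M3 stuck-at-1 is consistent with every test.

M3 stuck-at-1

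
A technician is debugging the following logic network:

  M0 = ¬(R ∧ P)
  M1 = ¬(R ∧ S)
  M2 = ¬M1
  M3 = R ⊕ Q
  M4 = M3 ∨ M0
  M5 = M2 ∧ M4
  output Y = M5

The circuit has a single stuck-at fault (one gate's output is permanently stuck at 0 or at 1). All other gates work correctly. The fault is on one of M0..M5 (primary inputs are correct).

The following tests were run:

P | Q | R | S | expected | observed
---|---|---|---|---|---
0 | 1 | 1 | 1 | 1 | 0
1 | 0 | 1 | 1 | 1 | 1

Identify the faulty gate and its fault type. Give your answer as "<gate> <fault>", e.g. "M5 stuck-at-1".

M0 stuck-at-0

Fault-free values for test 1 (P=0, Q=1, R=1, S=1): M0=1, M1=0, M2=1, M3=0, M4=1, M5=1, giving Y=1. Observed 0.
Test 1: faults giving observed 0 are {M0 stuck-at-0, M1 stuck-at-1, M2 stuck-at-0, M4 stuck-at-0, M5 stuck-at-0}.
Test 2 (P=1, Q=0, R=1, S=1): fault-free M0=0, M1=0, M2=1, M3=1, M4=1, M5=1 → 1; observed 1. Eliminates M1 stuck-at-1, M2 stuck-at-0, M4 stuck-at-0, M5 stuck-at-0.
Only M0 stuck-at-0 is consistent with every test.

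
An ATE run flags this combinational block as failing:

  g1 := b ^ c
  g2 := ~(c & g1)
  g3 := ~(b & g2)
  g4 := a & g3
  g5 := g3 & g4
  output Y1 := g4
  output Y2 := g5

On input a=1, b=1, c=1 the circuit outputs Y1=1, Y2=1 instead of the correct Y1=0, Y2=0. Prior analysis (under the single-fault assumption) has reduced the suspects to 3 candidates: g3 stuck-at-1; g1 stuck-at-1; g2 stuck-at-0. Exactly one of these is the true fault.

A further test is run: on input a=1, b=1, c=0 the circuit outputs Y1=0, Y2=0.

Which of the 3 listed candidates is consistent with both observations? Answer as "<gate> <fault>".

g1 stuck-at-1

Evaluate each candidate on input a=1, b=1, c=0:
  g3 stuck-at-1: g1=1, g2=1, g3=1 [stuck-at-1], g4=1, g5=1 → Y1=1, Y2=1 — eliminated
  g1 stuck-at-1: g1=1 [stuck-at-1], g2=1, g3=0, g4=0, g5=0 → Y1=0, Y2=0 — matches
  g2 stuck-at-0: g1=1, g2=0 [stuck-at-0], g3=1, g4=1, g5=1 → Y1=1, Y2=1 — eliminated
Only g1 stuck-at-1 reproduces the observed Y1=0, Y2=0.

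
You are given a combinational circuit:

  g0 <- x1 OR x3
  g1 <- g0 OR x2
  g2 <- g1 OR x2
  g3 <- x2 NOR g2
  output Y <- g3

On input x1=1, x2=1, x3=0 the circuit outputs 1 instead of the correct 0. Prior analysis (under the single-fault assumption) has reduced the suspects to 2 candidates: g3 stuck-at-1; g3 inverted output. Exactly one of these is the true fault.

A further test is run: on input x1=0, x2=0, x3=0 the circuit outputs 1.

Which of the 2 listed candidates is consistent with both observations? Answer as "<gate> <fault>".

Evaluate each candidate on input x1=0, x2=0, x3=0:
  g3 stuck-at-1: g0=0, g1=0, g2=0, g3=1 [stuck-at-1] → 1 — matches
  g3 inverted output: g0=0, g1=0, g2=0, g3=0 [inverted output] → 0 — eliminated
Only g3 stuck-at-1 reproduces the observed 1.

g3 stuck-at-1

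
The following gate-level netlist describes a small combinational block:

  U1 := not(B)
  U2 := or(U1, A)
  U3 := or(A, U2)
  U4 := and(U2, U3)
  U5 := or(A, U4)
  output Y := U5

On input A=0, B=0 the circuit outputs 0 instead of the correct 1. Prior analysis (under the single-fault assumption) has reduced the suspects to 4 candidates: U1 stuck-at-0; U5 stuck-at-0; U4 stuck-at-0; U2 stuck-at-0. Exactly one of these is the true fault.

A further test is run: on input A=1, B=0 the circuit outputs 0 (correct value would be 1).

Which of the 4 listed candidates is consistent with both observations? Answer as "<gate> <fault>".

Evaluate each candidate on input A=1, B=0:
  U1 stuck-at-0: U1=0 [stuck-at-0], U2=1, U3=1, U4=1, U5=1 → 1 — eliminated
  U5 stuck-at-0: U1=1, U2=1, U3=1, U4=1, U5=0 [stuck-at-0] → 0 — matches
  U4 stuck-at-0: U1=1, U2=1, U3=1, U4=0 [stuck-at-0], U5=1 → 1 — eliminated
  U2 stuck-at-0: U1=1, U2=0 [stuck-at-0], U3=1, U4=0, U5=1 → 1 — eliminated
Only U5 stuck-at-0 reproduces the observed 0.

U5 stuck-at-0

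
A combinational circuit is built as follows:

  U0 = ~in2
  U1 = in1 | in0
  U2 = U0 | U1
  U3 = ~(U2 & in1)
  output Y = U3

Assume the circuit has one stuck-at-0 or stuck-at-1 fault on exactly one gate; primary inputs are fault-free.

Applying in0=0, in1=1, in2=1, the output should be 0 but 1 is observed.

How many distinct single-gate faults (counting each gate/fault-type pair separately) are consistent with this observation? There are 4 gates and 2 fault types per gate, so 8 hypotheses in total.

Fault-free: U0=0, U1=1, U2=1, U3=0 → 0. Observed 1.
  U0 stuck-at-0: output 0 ✗
  U0 stuck-at-1: output 0 ✗
  U1 stuck-at-0: output 1 ✓
  U1 stuck-at-1: output 0 ✗
  U2 stuck-at-0: output 1 ✓
  U2 stuck-at-1: output 0 ✗
  U3 stuck-at-0: output 0 ✗
  U3 stuck-at-1: output 1 ✓
Consistent faults: {U1 stuck-at-0, U2 stuck-at-0, U3 stuck-at-1} — 3 in all.

3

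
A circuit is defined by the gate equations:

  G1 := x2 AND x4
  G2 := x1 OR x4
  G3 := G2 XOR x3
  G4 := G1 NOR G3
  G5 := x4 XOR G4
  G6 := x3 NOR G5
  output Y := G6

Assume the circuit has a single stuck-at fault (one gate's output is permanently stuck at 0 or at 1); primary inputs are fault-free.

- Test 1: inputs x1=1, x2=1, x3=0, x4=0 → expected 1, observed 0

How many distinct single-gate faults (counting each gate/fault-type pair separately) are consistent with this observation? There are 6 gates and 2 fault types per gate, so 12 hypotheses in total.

5

Fault-free: G1=0, G2=1, G3=1, G4=0, G5=0, G6=1 → 1. Observed 0.
  G1 stuck-at-0: output 1 ✗
  G1 stuck-at-1: output 1 ✗
  G2 stuck-at-0: output 0 ✓
  G2 stuck-at-1: output 1 ✗
  G3 stuck-at-0: output 0 ✓
  G3 stuck-at-1: output 1 ✗
  G4 stuck-at-0: output 1 ✗
  G4 stuck-at-1: output 0 ✓
  G5 stuck-at-0: output 1 ✗
  G5 stuck-at-1: output 0 ✓
  G6 stuck-at-0: output 0 ✓
  G6 stuck-at-1: output 1 ✗
Consistent faults: {G2 stuck-at-0, G3 stuck-at-0, G4 stuck-at-1, G5 stuck-at-1, G6 stuck-at-0} — 5 in all.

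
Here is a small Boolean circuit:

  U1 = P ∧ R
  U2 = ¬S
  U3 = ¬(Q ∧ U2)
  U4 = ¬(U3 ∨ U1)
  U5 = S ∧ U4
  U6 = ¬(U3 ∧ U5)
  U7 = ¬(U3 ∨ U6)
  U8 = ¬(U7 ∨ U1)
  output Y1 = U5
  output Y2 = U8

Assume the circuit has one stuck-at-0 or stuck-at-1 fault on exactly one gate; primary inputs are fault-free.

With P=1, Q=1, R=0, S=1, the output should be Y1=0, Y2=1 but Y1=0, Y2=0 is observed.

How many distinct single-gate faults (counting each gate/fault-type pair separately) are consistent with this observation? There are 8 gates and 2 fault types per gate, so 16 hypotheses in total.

3

Fault-free: U1=0, U2=0, U3=1, U4=0, U5=0, U6=1, U7=0, U8=1 → Y1=0, Y2=1. Observed Y1=0, Y2=0.
  U1: stuck-at-1 ✓; others ✗
  U2: none of the 2 fault types match ✗
  U3: none of the 2 fault types match ✗
  U4: none of the 2 fault types match ✗
  U5: none of the 2 fault types match ✗
  U6: none of the 2 fault types match ✗
  U7: stuck-at-1 ✓; others ✗
  U8: stuck-at-0 ✓; others ✗
Consistent faults: {U1 stuck-at-1, U7 stuck-at-1, U8 stuck-at-0} — 3 in all.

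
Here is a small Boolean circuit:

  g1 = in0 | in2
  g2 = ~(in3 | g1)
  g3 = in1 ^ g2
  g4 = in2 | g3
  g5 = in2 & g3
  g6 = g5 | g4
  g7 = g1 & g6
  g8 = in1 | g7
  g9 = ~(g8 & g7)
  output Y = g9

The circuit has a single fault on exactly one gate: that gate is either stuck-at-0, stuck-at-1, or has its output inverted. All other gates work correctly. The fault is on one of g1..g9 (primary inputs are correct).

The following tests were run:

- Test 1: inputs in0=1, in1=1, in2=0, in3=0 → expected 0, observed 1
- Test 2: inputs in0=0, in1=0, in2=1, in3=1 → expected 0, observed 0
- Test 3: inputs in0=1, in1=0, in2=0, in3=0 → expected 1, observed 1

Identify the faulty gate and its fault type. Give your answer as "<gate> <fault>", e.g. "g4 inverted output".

Fault-free values for test 1 (in0=1, in1=1, in2=0, in3=0): g1=1, g2=0, g3=1, g4=1, g5=0, g6=1, g7=1, g8=1, g9=0, giving Y=0. Observed 1.
Test 1: faults giving observed 1 are {g1 stuck-at-0, g1 inverted output, g2 stuck-at-1, g2 inverted output, g3 stuck-at-0, g3 inverted output, g4 stuck-at-0, g4 inverted output, g6 stuck-at-0, g6 inverted output, g7 stuck-at-0, g7 inverted output, g8 stuck-at-0, g8 inverted output, g9 stuck-at-1, g9 inverted output}.
Test 2 (in0=0, in1=0, in2=1, in3=1): fault-free g1=1, g2=0, g3=0, g4=1, g5=0, g6=1, g7=1, g8=1, g9=0 → 0; observed 0. Eliminates g1 stuck-at-0, g1 inverted output, g4 stuck-at-0, g4 inverted output, g6 stuck-at-0, g6 inverted output, g7 stuck-at-0, g7 inverted output, g8 stuck-at-0, g8 inverted output, g9 stuck-at-1, g9 inverted output.
Test 3 (in0=1, in1=0, in2=0, in3=0): fault-free g1=1, g2=0, g3=0, g4=0, g5=0, g6=0, g7=0, g8=0, g9=1 → 1; observed 1. Eliminates g2 stuck-at-1, g2 inverted output, g3 inverted output.
Only g3 stuck-at-0 is consistent with every test.

g3 stuck-at-0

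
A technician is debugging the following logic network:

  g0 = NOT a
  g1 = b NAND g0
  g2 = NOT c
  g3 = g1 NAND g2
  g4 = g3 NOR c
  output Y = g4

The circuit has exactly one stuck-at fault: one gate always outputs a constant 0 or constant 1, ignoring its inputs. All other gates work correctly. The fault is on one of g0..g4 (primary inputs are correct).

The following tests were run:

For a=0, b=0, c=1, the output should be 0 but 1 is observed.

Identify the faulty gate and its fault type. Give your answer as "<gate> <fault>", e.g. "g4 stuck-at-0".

Fault-free values for test 1 (a=0, b=0, c=1): g0=1, g1=1, g2=0, g3=1, g4=0, giving Y=0. Observed 1.
Test 1: faults giving observed 1 are {g4 stuck-at-1}.
Only g4 stuck-at-1 is consistent with every test.

g4 stuck-at-1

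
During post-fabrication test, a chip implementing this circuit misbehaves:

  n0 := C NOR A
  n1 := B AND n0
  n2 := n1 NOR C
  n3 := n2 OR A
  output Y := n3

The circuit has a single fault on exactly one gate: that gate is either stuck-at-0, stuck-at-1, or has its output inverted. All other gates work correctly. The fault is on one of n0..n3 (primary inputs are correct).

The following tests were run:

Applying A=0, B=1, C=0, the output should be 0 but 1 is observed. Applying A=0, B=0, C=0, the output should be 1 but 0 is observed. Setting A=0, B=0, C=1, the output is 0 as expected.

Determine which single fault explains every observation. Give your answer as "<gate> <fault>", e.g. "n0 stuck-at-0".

n1 inverted output

Fault-free values for test 1 (A=0, B=1, C=0): n0=1, n1=1, n2=0, n3=0, giving Y=0. Observed 1.
Test 1: faults giving observed 1 are {n0 stuck-at-0, n0 inverted output, n1 stuck-at-0, n1 inverted output, n2 stuck-at-1, n2 inverted output, n3 stuck-at-1, n3 inverted output}.
Test 2 (A=0, B=0, C=0): fault-free n0=1, n1=0, n2=1, n3=1 → 1; observed 0. Eliminates n0 stuck-at-0, n0 inverted output, n1 stuck-at-0, n2 stuck-at-1, n3 stuck-at-1.
Test 3 (A=0, B=0, C=1): fault-free n0=0, n1=0, n2=0, n3=0 → 0; observed 0. Eliminates n2 inverted output, n3 inverted output.
Only n1 inverted output is consistent with every test.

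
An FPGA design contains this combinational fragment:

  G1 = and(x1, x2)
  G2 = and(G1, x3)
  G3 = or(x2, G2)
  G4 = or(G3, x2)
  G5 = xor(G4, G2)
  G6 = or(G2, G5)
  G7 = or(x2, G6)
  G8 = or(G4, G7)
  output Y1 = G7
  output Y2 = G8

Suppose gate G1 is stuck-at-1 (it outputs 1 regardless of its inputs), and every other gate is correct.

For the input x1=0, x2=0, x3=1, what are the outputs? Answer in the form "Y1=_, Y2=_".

Propagate with G1 forced: G1=1 [stuck-at-1], G2=1, G3=1, G4=1, G5=0, G6=1, G7=1, G8=1.
So the outputs are Y1=1, Y2=1. (Without the fault they would be Y1=0, Y2=0.)

Y1=1, Y2=1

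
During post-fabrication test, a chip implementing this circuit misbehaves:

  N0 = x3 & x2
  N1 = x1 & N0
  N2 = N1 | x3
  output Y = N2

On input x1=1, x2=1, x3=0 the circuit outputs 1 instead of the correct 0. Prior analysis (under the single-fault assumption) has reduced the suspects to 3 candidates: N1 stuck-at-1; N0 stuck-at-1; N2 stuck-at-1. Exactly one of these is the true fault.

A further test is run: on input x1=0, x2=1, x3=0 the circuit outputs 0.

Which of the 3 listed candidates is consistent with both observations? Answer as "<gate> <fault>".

N0 stuck-at-1

Evaluate each candidate on input x1=0, x2=1, x3=0:
  N1 stuck-at-1: N0=0, N1=1 [stuck-at-1], N2=1 → 1 — eliminated
  N0 stuck-at-1: N0=1 [stuck-at-1], N1=0, N2=0 → 0 — matches
  N2 stuck-at-1: N0=0, N1=0, N2=1 [stuck-at-1] → 1 — eliminated
Only N0 stuck-at-1 reproduces the observed 0.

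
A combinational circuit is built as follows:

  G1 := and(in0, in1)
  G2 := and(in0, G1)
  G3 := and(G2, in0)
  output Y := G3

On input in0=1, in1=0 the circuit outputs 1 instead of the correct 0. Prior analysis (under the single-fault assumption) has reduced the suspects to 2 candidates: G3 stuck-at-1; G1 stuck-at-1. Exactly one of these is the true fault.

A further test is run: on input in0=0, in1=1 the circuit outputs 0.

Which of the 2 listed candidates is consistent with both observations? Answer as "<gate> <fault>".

G1 stuck-at-1

Evaluate each candidate on input in0=0, in1=1:
  G3 stuck-at-1: G1=0, G2=0, G3=1 [stuck-at-1] → 1 — eliminated
  G1 stuck-at-1: G1=1 [stuck-at-1], G2=0, G3=0 → 0 — matches
Only G1 stuck-at-1 reproduces the observed 0.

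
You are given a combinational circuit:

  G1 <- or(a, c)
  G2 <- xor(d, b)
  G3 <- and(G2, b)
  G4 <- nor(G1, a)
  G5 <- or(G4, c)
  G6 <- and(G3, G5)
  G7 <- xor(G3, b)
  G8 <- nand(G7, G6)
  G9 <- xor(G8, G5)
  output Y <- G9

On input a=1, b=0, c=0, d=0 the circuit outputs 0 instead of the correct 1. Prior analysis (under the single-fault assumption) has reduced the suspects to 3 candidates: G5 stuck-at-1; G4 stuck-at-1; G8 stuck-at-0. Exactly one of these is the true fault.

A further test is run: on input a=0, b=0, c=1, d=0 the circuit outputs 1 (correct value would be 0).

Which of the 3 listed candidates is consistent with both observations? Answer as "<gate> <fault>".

G8 stuck-at-0

Evaluate each candidate on input a=0, b=0, c=1, d=0:
  G5 stuck-at-1: G1=1, G2=0, G3=0, G4=0, G5=1 [stuck-at-1], G6=0, G7=0, G8=1, G9=0 → 0 — eliminated
  G4 stuck-at-1: G1=1, G2=0, G3=0, G4=1 [stuck-at-1], G5=1, G6=0, G7=0, G8=1, G9=0 → 0 — eliminated
  G8 stuck-at-0: G1=1, G2=0, G3=0, G4=0, G5=1, G6=0, G7=0, G8=0 [stuck-at-0], G9=1 → 1 — matches
Only G8 stuck-at-0 reproduces the observed 1.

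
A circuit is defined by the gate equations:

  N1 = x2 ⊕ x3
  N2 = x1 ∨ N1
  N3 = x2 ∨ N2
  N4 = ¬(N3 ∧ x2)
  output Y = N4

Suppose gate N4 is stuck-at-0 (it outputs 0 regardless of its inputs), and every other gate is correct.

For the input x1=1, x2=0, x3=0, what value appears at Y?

Propagate with N4 forced: N1=0, N2=1, N3=1, N4=0 [stuck-at-0].
So Y = 0. (Without the fault it would be 1.)

0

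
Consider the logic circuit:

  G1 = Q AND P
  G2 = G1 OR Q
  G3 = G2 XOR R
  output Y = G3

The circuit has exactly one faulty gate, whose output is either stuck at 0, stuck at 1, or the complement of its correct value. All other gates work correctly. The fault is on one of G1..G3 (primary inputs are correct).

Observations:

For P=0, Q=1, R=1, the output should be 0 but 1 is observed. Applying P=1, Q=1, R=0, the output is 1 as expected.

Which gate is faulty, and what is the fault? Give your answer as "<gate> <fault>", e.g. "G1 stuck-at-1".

Fault-free values for test 1 (P=0, Q=1, R=1): G1=0, G2=1, G3=0, giving Y=0. Observed 1.
Test 1: faults giving observed 1 are {G2 stuck-at-0, G2 inverted output, G3 stuck-at-1, G3 inverted output}.
Test 2 (P=1, Q=1, R=0): fault-free G1=1, G2=1, G3=1 → 1; observed 1. Eliminates G2 stuck-at-0, G2 inverted output, G3 inverted output.
Only G3 stuck-at-1 is consistent with every test.

G3 stuck-at-1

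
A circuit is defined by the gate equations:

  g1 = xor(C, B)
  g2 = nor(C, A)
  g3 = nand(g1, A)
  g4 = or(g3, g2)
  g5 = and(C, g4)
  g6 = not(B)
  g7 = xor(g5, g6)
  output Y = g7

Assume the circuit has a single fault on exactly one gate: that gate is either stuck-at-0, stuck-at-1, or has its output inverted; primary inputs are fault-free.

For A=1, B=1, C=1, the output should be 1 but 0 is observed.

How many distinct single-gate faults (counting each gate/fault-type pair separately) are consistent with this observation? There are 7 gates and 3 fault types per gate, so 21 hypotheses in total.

Fault-free: g1=0, g2=0, g3=1, g4=1, g5=1, g6=0, g7=1 → 1. Observed 0.
  g1: stuck-at-1, inverted output ✓; others ✗
  g2: none of the 3 fault types match ✗
  g3: stuck-at-0, inverted output ✓; others ✗
  g4: stuck-at-0, inverted output ✓; others ✗
  g5: stuck-at-0, inverted output ✓; others ✗
  g6: stuck-at-1, inverted output ✓; others ✗
  g7: stuck-at-0, inverted output ✓; others ✗
Consistent faults: {g1 stuck-at-1, g1 inverted output, g3 stuck-at-0, g3 inverted output, g4 stuck-at-0, g4 inverted output, g5 stuck-at-0, g5 inverted output, g6 stuck-at-1, g6 inverted output, g7 stuck-at-0, g7 inverted output} — 12 in all.

12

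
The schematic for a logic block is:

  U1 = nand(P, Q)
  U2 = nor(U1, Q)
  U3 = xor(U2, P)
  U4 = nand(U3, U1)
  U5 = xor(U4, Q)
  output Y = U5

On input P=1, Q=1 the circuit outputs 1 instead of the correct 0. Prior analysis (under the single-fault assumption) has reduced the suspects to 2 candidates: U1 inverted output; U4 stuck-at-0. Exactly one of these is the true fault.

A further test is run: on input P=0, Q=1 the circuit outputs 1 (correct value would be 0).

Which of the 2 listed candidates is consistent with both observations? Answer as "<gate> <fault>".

Evaluate each candidate on input P=0, Q=1:
  U1 inverted output: U1=0 [inverted output], U2=0, U3=0, U4=1, U5=0 → 0 — eliminated
  U4 stuck-at-0: U1=1, U2=0, U3=0, U4=0 [stuck-at-0], U5=1 → 1 — matches
Only U4 stuck-at-0 reproduces the observed 1.

U4 stuck-at-0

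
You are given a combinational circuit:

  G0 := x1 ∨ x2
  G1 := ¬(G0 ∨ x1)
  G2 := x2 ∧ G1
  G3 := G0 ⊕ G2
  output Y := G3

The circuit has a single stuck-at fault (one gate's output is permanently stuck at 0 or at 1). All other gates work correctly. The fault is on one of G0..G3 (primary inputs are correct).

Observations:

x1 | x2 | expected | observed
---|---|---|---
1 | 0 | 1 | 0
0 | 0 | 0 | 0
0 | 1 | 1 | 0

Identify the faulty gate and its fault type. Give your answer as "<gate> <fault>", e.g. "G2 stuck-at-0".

Fault-free values for test 1 (x1=1, x2=0): G0=1, G1=0, G2=0, G3=1, giving Y=1. Observed 0.
Test 1: faults giving observed 0 are {G0 stuck-at-0, G2 stuck-at-1, G3 stuck-at-0}.
Test 2 (x1=0, x2=0): fault-free G0=0, G1=1, G2=0, G3=0 → 0; observed 0. Eliminates G2 stuck-at-1.
Test 3 (x1=0, x2=1): fault-free G0=1, G1=0, G2=0, G3=1 → 1; observed 0. Eliminates G0 stuck-at-0.
Only G3 stuck-at-0 is consistent with every test.

G3 stuck-at-0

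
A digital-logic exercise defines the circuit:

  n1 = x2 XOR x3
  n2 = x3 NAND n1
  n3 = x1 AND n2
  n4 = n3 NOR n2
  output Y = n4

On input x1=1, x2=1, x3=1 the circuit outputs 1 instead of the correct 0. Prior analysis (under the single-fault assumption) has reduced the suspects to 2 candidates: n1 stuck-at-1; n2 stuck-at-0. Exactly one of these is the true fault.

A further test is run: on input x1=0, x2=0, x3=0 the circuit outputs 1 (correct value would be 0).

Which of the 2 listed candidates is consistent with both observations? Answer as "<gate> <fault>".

n2 stuck-at-0

Evaluate each candidate on input x1=0, x2=0, x3=0:
  n1 stuck-at-1: n1=1 [stuck-at-1], n2=1, n3=0, n4=0 → 0 — eliminated
  n2 stuck-at-0: n1=0, n2=0 [stuck-at-0], n3=0, n4=1 → 1 — matches
Only n2 stuck-at-0 reproduces the observed 1.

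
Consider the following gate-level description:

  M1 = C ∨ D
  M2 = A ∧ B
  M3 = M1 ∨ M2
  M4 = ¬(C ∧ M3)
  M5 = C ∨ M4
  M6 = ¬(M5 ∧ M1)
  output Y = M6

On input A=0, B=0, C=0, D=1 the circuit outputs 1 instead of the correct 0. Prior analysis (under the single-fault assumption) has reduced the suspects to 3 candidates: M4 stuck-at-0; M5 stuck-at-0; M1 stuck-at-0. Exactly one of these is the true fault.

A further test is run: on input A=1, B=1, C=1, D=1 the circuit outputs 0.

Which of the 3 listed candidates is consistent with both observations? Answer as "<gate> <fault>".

M4 stuck-at-0

Evaluate each candidate on input A=1, B=1, C=1, D=1:
  M4 stuck-at-0: M1=1, M2=1, M3=1, M4=0 [stuck-at-0], M5=1, M6=0 → 0 — matches
  M5 stuck-at-0: M1=1, M2=1, M3=1, M4=0, M5=0 [stuck-at-0], M6=1 → 1 — eliminated
  M1 stuck-at-0: M1=0 [stuck-at-0], M2=1, M3=1, M4=0, M5=1, M6=1 → 1 — eliminated
Only M4 stuck-at-0 reproduces the observed 0.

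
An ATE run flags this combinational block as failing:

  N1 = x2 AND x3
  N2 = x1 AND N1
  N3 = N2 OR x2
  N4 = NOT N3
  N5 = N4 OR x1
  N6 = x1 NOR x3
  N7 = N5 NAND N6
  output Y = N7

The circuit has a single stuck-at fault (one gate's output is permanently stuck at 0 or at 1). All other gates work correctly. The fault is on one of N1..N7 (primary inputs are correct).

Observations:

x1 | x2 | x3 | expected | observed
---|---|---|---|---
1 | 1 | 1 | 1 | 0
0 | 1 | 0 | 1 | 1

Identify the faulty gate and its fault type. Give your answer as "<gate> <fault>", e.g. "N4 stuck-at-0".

N6 stuck-at-1

Fault-free values for test 1 (x1=1, x2=1, x3=1): N1=1, N2=1, N3=1, N4=0, N5=1, N6=0, N7=1, giving Y=1. Observed 0.
Test 1: faults giving observed 0 are {N6 stuck-at-1, N7 stuck-at-0}.
Test 2 (x1=0, x2=1, x3=0): fault-free N1=0, N2=0, N3=1, N4=0, N5=0, N6=1, N7=1 → 1; observed 1. Eliminates N7 stuck-at-0.
Only N6 stuck-at-1 is consistent with every test.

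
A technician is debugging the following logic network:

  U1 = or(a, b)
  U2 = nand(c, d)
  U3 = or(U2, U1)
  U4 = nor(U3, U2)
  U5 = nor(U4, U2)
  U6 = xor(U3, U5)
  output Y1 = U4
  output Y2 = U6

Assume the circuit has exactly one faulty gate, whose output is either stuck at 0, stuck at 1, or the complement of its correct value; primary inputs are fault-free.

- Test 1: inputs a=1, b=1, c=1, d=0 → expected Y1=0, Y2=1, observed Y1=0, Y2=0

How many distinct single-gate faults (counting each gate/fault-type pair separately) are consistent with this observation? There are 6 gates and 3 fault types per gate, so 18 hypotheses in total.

8

Fault-free: U1=1, U2=1, U3=1, U4=0, U5=0, U6=1 → Y1=0, Y2=1. Observed Y1=0, Y2=0.
  U1: none of the 3 fault types match ✗
  U2: stuck-at-0, inverted output ✓; others ✗
  U3: stuck-at-0, inverted output ✓; others ✗
  U4: none of the 3 fault types match ✗
  U5: stuck-at-1, inverted output ✓; others ✗
  U6: stuck-at-0, inverted output ✓; others ✗
Consistent faults: {U2 stuck-at-0, U2 inverted output, U3 stuck-at-0, U3 inverted output, U5 stuck-at-1, U5 inverted output, U6 stuck-at-0, U6 inverted output} — 8 in all.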